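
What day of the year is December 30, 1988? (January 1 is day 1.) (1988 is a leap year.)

365

Days in months before December: 31 + 29 + 31 + 30 + 31 + 30 + 31 + 31 + 30 + 31 + 30 = 335.
Plus 30 days into December → day 365.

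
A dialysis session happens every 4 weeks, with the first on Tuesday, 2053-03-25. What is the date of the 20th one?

The 20th occurrence is 19 intervals after the first: 19 × 28 = 532 days after 2053-03-25.
March has 31 days — 6 days to the end of March leaves 526.
From end of March to end of 2053 is 275 days (251 left).
January has 31 days (220 left).
February has 28 days (192 left).
March has 31 days (161 left).
April has 30 days (131 left).
May has 31 days (100 left).
June has 30 days (70 left).
July has 31 days (39 left).
August has 31 days (8 left).
8 days into September → 2054-09-08.

2054-09-08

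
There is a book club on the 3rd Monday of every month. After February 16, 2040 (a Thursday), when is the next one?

February 20, 2040

February 2040 starts on a Wednesday; its first Monday is the 6th, so the 3rd Monday is the 20th — February 20, 2040.
February 20, 2040 is after February 16, 2040, so that is the next one.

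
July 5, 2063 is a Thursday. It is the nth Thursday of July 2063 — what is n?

1st

Day 5 falls in week ⌈5/7⌉ of the month.
Days 1–7 hold the 1st Thursday, 8–14 the 2nd, 15–21 the 3rd, 22–28 the 4th, 29–31 the 5th.
5 is in the range for the 1st.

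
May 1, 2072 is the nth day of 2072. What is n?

Days in months before May: 31 + 29 + 31 + 30 = 121.
Plus 1 day into May → day 122.

122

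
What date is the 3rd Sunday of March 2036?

The first Sunday of March 2036 is March 2.
The 3rd Sunday is 2 weeks later: 2 + 14 = 16.

2036-03-16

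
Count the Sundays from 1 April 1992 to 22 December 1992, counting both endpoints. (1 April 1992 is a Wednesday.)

1 April 1992 is a Wednesday; the first Sunday on or after it is 5 April 1992 (4 days later).
From 5 April 1992 to 22 December 1992: 25 + 31 + 30 + 31 + 31 + 30 + 31 + 30 + 22 = 261 days (rest of April, May, June, July, August, September, October, November, December).
261 ÷ 7 = 37 full weeks with remainder 2, so 37 more Sundays after the first → 38.

38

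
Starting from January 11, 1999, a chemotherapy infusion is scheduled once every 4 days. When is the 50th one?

The 50th occurrence is 49 intervals after the first: 49 × 4 = 196 days after January 11, 1999.
January has 31 days — 20 days to the end of January leaves 176.
February has 28 days (148 left).
March has 31 days (117 left).
April has 30 days (87 left).
May has 31 days (56 left).
June has 30 days (26 left).
26 days into July → July 26, 1999.

July 26, 1999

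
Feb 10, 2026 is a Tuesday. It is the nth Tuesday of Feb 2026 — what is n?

Day 10 falls in week ⌈10/7⌉ of the month.
Days 1–7 hold the 1st Tuesday, 8–14 the 2nd, 15–21 the 3rd, 22–28 the 4th, 29–31 the 5th.
10 is in the range for the 2nd.

2nd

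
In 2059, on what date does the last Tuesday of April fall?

April 2059 begins on a Tuesday, so the first Tuesday is April 1.
April 2059 has 30 days. Adding weeks: 1, 8, 15, 22, 29 — the last one ≤ 30 is the 29th.

April 29, 2059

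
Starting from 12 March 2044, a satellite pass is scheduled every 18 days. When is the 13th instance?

The 13th occurrence is 12 intervals after the first: 12 × 18 = 216 days after 12 March 2044.
March has 31 days — 19 days to the end of March leaves 197.
April has 30 days (167 left).
May has 31 days (136 left).
June has 30 days (106 left).
July has 31 days (75 left).
August has 31 days (44 left).
September has 30 days (14 left).
14 days into October → 14 October 2044.

14 October 2044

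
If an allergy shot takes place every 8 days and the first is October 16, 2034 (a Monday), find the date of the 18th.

The 18th occurrence is 17 intervals after the first: 17 × 8 = 136 days after October 16, 2034.
October has 31 days — 15 days to the end of October leaves 121.
November has 30 days (91 left).
December has 31 days (60 left).
January has 31 days (29 left).
February has 28 days (1 left).
1 day into March → March 1, 2035.

March 1, 2035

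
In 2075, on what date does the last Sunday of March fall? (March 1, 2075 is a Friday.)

March 2075 begins on a Friday, so the first Sunday is March 3 (2 days later).
March 2075 has 31 days. Adding weeks: 3, 10, 17, 24, 31 — the last one ≤ 31 is the 31st.

31 March 2075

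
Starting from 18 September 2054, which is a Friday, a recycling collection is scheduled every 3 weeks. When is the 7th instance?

22 January 2055

The 7th occurrence is 6 intervals after the first: 6 × 21 = 126 days after 18 September 2054.
September has 30 days — 12 days to the end of September leaves 114.
October has 31 days (83 left).
November has 30 days (53 left).
December has 31 days (22 left).
22 days into January → 22 January 2055.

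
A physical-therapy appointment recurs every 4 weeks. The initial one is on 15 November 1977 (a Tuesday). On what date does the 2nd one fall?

The 2nd occurrence is 1 interval after the first: 1 × 28 = 28 days after 15 November 1977.
November has 30 days — 15 days to the end of November leaves 13.
13 days into December → 13 December 1977.

13 December 1977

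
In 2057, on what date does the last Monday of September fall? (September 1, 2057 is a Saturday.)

24 September 2057

September 2057 begins on a Saturday, so the first Monday is September 3 (2 days later).
September 2057 has 30 days. Adding weeks: 3, 10, 17, 24 — the last one ≤ 30 is the 24th.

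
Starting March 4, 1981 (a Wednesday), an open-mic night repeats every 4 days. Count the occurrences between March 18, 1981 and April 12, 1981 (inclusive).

6

Occurrences land 4·i days after March 4, 1981 for i = 0, 1, 2, …
March 18, 1981 is 14 days after the start; 14 ÷ 4 = 3 remainder 2; since the remainder is 2, round up to i = 4. First occurrence in the window: #5 on March 20, 1981 (4×4 = 16 days in).
April 12, 1981 is 39 days after the start; 39 ÷ 4 = 9 remainder 3. Last occurrence in the window: #10 on April 9, 1981.
Occurrences #5 through #10: 6 in total.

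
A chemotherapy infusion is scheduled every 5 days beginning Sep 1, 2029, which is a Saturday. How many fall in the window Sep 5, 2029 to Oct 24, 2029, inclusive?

10

Occurrences land 5·i days after Sep 1, 2029 for i = 0, 1, 2, …
Sep 5, 2029 is 4 days after the start; 4 ÷ 5 = 0 remainder 4; since the remainder is 4, round up to i = 1. First occurrence in the window: #2 on Sep 6, 2029 (1×5 = 5 days in).
Oct 24, 2029 is 53 days after the start; 53 ÷ 5 = 10 remainder 3. Last occurrence in the window: #11 on Oct 21, 2029.
Occurrences #2 through #11: 10 in total.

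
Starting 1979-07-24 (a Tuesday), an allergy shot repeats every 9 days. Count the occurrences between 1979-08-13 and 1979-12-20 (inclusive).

14

Occurrences land 9·i days after 1979-07-24 for i = 0, 1, 2, …
1979-08-13 is 20 days after the start; 20 ÷ 9 = 2 remainder 2; since the remainder is 2, round up to i = 3. First occurrence in the window: #4 on 1979-08-20 (3×9 = 27 days in).
1979-12-20 is 149 days after the start; 149 ÷ 9 = 16 remainder 5. Last occurrence in the window: #17 on 1979-12-15.
Occurrences #4 through #17: 14 in total.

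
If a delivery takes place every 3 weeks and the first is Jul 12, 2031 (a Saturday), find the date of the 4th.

The 4th occurrence is 3 intervals after the first: 3 × 21 = 63 days after Jul 12, 2031.
Jul has 31 days — 19 days to the end of Jul leaves 44.
Aug has 31 days (13 left).
13 days into Sep → Sep 13, 2031.

Sep 13, 2031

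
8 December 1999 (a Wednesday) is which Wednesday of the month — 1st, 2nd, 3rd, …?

Day 8 falls in week ⌈8/7⌉ of the month.
Days 1–7 hold the 1st Wednesday, 8–14 the 2nd, 15–21 the 3rd, 22–28 the 4th, 29–31 the 5th.
8 is in the range for the 2nd.

2nd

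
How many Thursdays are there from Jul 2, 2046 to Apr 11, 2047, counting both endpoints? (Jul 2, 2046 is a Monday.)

41

Jul 2, 2046 is a Monday; the first Thursday on or after it is Jul 5, 2046 (3 days later).
From Jul 5, 2046 to Apr 11, 2047: 26 + 31 + 30 + 31 + 30 + 31 + 31 + 28 + 31 + 11 = 280 days (rest of Jul, Aug, Sep, Oct, Nov, Dec, Jan, Feb, Mar, Apr).
280 ÷ 7 = 40 full weeks with remainder 0, so 40 more Thursdays after the first → 41.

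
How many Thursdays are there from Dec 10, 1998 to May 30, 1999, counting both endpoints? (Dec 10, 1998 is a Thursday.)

Dec 10, 1998 is a Thursday; the first Thursday on or after it is Dec 10, 1998.
From Dec 10, 1998 to May 30, 1999: 21 + 31 + 28 + 31 + 30 + 30 = 171 days (rest of Dec, Jan, Feb, Mar, Apr, May).
171 ÷ 7 = 24 full weeks with remainder 3, so 24 more Thursdays after the first → 25.

25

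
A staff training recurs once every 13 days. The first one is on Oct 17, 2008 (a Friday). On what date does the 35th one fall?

Jan 2, 2010

The 35th occurrence is 34 intervals after the first: 34 × 13 = 442 days after Oct 17, 2008.
Oct has 31 days — 14 days to the end of Oct leaves 428.
From end of Oct to end of 2008 is 61 days (367 left).
2009 has 365 days (2 left).
2 days into Jan → Jan 2, 2010.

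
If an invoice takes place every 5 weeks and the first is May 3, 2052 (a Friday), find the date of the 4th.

The 4th occurrence is 3 intervals after the first: 3 × 35 = 105 days after May 3, 2052.
May has 31 days — 28 days to the end of May leaves 77.
June has 30 days (47 left).
July has 31 days (16 left).
16 days into August → August 16, 2052.

August 16, 2052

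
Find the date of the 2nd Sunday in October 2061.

October 9, 2061

The first Sunday of October 2061 is October 2.
The 2nd Sunday is 1 weeks later: 2 + 7 = 9.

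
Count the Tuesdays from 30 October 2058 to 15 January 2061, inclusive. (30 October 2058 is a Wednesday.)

115

30 October 2058 is a Wednesday; the first Tuesday on or after it is 5 November 2058 (6 days later).
From 5 November 2058 to 15 January 2061: 56 + 365 + 366 + 15 = 802 days (rest of 2058, 2059, 2060, to 15 January 2061 in 2061).
802 ÷ 7 = 114 full weeks with remainder 4, so 114 more Tuesdays after the first → 115.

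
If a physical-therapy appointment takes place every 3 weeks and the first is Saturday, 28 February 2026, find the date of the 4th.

The 4th occurrence is 3 intervals after the first: 3 × 21 = 63 days after 28 February 2026.
February has 28 days — 0 days to the end of February leaves 63.
March has 31 days (32 left).
April has 30 days (2 left).
2 days into May → 2 May 2026.

2 May 2026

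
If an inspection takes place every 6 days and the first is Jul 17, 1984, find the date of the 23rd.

Nov 26, 1984

The 23rd occurrence is 22 intervals after the first: 22 × 6 = 132 days after Jul 17, 1984.
Jul has 31 days — 14 days to the end of Jul leaves 118.
Aug has 31 days (87 left).
Sep has 30 days (57 left).
Oct has 31 days (26 left).
26 days into Nov → Nov 26, 1984.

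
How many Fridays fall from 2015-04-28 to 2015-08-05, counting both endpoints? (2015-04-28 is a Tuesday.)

2015-04-28 is a Tuesday; the first Friday on or after it is 2015-05-01 (3 days later).
From 2015-05-01 to 2015-08-05: 30 + 30 + 31 + 5 = 96 days (rest of May, June, July, August).
96 ÷ 7 = 13 full weeks with remainder 5, so 13 more Fridays after the first → 14.

14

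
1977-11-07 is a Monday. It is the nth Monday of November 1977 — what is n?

1st

Day 7 falls in week ⌈7/7⌉ of the month.
Days 1–7 hold the 1st Monday, 8–14 the 2nd, 15–21 the 3rd, 22–28 the 4th, 29–31 the 5th.
7 is in the range for the 1st.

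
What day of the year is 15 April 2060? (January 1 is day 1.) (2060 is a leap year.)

Days in months before April: 31 + 29 + 31 = 91.
Plus 15 days into April → day 106.

106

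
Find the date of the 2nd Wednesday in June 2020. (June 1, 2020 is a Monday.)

June 10, 2020

June 2020 begins on a Monday, so the first Wednesday is June 3 (2 days later).
The 2nd Wednesday is 1 weeks later: 3 + 7 = 10.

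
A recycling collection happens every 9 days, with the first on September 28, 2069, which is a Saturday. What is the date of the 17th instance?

February 19, 2070

The 17th occurrence is 16 intervals after the first: 16 × 9 = 144 days after September 28, 2069.
September has 30 days — 2 days to the end of September leaves 142.
October has 31 days (111 left).
November has 30 days (81 left).
December has 31 days (50 left).
January has 31 days (19 left).
19 days into February → February 19, 2070.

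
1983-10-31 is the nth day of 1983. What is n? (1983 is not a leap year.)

304

Days in months before October: 31 + 28 + 31 + 30 + 31 + 30 + 31 + 31 + 30 = 273.
Plus 31 days into October → day 304.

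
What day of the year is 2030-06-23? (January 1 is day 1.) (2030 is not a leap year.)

Days in months before June: 31 + 28 + 31 + 30 + 31 = 151.
Plus 23 days into June → day 174.

174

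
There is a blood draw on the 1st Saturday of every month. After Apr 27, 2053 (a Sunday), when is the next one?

May 3, 2053

Apr 2053 starts on a Tuesday, so its 1st Saturday is Apr 5, 2053 (4 days in).
That is not after Apr 27, 2053, so look at May 2053.
May 2053 starts on a Thursday, so its 1st Saturday is May 3, 2053 (2 days in).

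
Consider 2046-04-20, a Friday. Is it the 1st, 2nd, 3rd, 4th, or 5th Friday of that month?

Day 20 falls in week ⌈20/7⌉ of the month.
Days 1–7 hold the 1st Friday, 8–14 the 2nd, 15–21 the 3rd, 22–28 the 4th, 29–31 the 5th.
20 is in the range for the 3rd.

3rd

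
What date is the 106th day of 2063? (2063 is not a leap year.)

2063-04-16

January has 31 days (106 − 31 = 75 remain).
February has 28 days (75 − 28 = 47 remain).
March has 31 days (47 − 31 = 16 remain).
16 into April → April 16.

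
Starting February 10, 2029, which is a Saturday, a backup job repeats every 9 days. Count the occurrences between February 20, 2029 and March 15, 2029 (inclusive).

Occurrences land 9·i days after February 10, 2029 for i = 0, 1, 2, …
February 20, 2029 is 10 days after the start; 10 ÷ 9 = 1 remainder 1; since the remainder is 1, round up to i = 2. First occurrence in the window: #3 on February 28, 2029 (2×9 = 18 days in).
March 15, 2029 is 33 days after the start; 33 ÷ 9 = 3 remainder 6. Last occurrence in the window: #4 on March 9, 2029.
Occurrences #3 through #4: 2 in total.

2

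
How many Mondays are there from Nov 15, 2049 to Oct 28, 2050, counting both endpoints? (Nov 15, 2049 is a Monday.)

Nov 15, 2049 is a Monday; the first Monday on or after it is Nov 15, 2049.
From Nov 15, 2049 to Oct 28, 2050: 46 + 301 = 347 days (rest of 2049, to Oct 28, 2050 in 2050).
347 ÷ 7 = 49 full weeks with remainder 4, so 49 more Mondays after the first → 50.

50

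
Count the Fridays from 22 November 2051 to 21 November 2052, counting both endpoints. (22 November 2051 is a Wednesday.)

22 November 2051 is a Wednesday; the first Friday on or after it is 24 November 2051 (2 days later).
From 24 November 2051 to 21 November 2052: 37 + 326 = 363 days (rest of 2051, to 21 November 2052 in 2052).
363 ÷ 7 = 51 full weeks with remainder 6, so 51 more Fridays after the first → 52.

52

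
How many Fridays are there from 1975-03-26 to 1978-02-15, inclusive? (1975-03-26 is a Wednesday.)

151

1975-03-26 is a Wednesday; the first Friday on or after it is 1975-03-28 (2 days later).
From 1975-03-28 to 1978-02-15: 278 + 366 + 365 + 46 = 1055 days (rest of 1975, 1976, 1977, to 1978-02-15 in 1978).
1055 ÷ 7 = 150 full weeks with remainder 5, so 150 more Fridays after the first → 151.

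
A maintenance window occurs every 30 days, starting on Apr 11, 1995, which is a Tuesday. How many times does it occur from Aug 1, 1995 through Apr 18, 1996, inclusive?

Occurrences land 30·i days after Apr 11, 1995 for i = 0, 1, 2, …
Aug 1, 1995 is 112 days after the start; 112 ÷ 30 = 3 remainder 22; since the remainder is 22, round up to i = 4. First occurrence in the window: #5 on Aug 9, 1995 (4×30 = 120 days in).
Apr 18, 1996 is 373 days after the start; 373 ÷ 30 = 12 remainder 13. Last occurrence in the window: #13 on Apr 5, 1996.
Occurrences #5 through #13: 9 in total.

9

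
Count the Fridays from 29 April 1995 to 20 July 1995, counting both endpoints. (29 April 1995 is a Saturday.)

11

29 April 1995 is a Saturday; the first Friday on or after it is 5 May 1995 (6 days later).
From 5 May 1995 to 20 July 1995: 26 + 30 + 20 = 76 days (rest of May, June, July).
76 ÷ 7 = 10 full weeks with remainder 6, so 10 more Fridays after the first → 11.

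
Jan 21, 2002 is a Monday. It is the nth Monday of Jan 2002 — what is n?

3rd

Day 21 falls in week ⌈21/7⌉ of the month.
Days 1–7 hold the 1st Monday, 8–14 the 2nd, 15–21 the 3rd, 22–28 the 4th, 29–31 the 5th.
21 is in the range for the 3rd.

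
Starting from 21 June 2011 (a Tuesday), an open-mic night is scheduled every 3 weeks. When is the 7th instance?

25 October 2011

The 7th occurrence is 6 intervals after the first: 6 × 21 = 126 days after 21 June 2011.
June has 30 days — 9 days to the end of June leaves 117.
July has 31 days (86 left).
August has 31 days (55 left).
September has 30 days (25 left).
25 days into October → 25 October 2011.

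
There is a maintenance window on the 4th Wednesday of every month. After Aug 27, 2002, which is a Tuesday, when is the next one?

Aug 28, 2002

Aug 2002 starts on a Thursday; its first Wednesday is the 7th, so the 4th Wednesday is the 28th — Aug 28, 2002.
Aug 28, 2002 is after Aug 27, 2002, so that is the next one.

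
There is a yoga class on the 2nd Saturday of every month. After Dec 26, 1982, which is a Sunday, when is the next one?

Jan 8, 1983

Dec 1982 starts on a Wednesday; its first Saturday is the 4th, so the 2nd Saturday is the 11th — Dec 11, 1982.
That is not after Dec 26, 1982, so look at Jan 1983.
Jan 1983 starts on a Saturday; its first Saturday is the 1st, so the 2nd Saturday is the 8th — Jan 8, 1983.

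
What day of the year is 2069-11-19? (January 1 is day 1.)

Days in months before November: 31 + 28 + 31 + 30 + 31 + 30 + 31 + 31 + 30 + 31 = 304.
Plus 19 days into November → day 323.

323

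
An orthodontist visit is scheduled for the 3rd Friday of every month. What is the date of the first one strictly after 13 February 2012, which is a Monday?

17 February 2012

February 2012 starts on a Wednesday; its first Friday is the 3rd, so the 3rd Friday is the 17th — 17 February 2012.
17 February 2012 is after 13 February 2012, so that is the next one.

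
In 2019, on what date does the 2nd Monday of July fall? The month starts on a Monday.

July 2019 begins on a Monday, so the first Monday is July 1.
The 2nd Monday is 1 weeks later: 1 + 7 = 8.

2019-07-08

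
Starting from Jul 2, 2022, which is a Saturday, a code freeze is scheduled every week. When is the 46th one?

The 46th occurrence is 45 intervals after the first: 45 × 7 = 315 days after Jul 2, 2022.
Jul has 31 days — 29 days to the end of Jul leaves 286.
Aug has 31 days (255 left).
Sep has 30 days (225 left).
Oct has 31 days (194 left).
Nov has 30 days (164 left).
Dec has 31 days (133 left).
Jan has 31 days (102 left).
Feb has 28 days (74 left).
Mar has 31 days (43 left).
Apr has 30 days (13 left).
13 days into May → May 13, 2023.

May 13, 2023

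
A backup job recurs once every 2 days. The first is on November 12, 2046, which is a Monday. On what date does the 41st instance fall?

The 41st occurrence is 40 intervals after the first: 40 × 2 = 80 days after November 12, 2046.
November has 30 days — 18 days to the end of November leaves 62.
December has 31 days (31 left).
31 days into January → January 31, 2047.

January 31, 2047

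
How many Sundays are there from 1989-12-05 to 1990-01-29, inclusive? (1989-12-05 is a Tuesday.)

8

1989-12-05 is a Tuesday; the first Sunday on or after it is 1989-12-10 (5 days later).
From 1989-12-10 to 1990-01-29: 21 + 29 = 50 days (rest of December, January).
50 ÷ 7 = 7 full weeks with remainder 1, so 7 more Sundays after the first → 8.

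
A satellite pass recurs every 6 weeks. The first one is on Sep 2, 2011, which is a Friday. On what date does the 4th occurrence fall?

The 4th occurrence is 3 intervals after the first: 3 × 42 = 126 days after Sep 2, 2011.
Sep has 30 days — 28 days to the end of Sep leaves 98.
Oct has 31 days (67 left).
Nov has 30 days (37 left).
Dec has 31 days (6 left).
6 days into Jan → Jan 6, 2012.

Jan 6, 2012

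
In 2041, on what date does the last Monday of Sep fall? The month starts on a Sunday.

Sep 30, 2041

Sep 2041 begins on a Sunday, so the first Monday is Sep 2 (1 day later).
Sep 2041 has 30 days. Adding weeks: 2, 9, 16, 23, 30 — the last one ≤ 30 is the 30th.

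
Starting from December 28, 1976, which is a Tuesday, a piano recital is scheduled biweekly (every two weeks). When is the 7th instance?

The 7th occurrence is 6 intervals after the first: 6 × 14 = 84 days after December 28, 1976.
December has 31 days — 3 days to the end of December leaves 81.
January has 31 days (50 left).
February has 28 days (22 left).
22 days into March → March 22, 1977.

March 22, 1977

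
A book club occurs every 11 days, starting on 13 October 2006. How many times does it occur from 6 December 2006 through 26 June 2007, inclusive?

Occurrences land 11·i days after 13 October 2006 for i = 0, 1, 2, …
6 December 2006 is 54 days after the start; 54 ÷ 11 = 4 remainder 10; since the remainder is 10, round up to i = 5. First occurrence in the window: #6 on 7 December 2006 (5×11 = 55 days in).
26 June 2007 is 256 days after the start; 256 ÷ 11 = 23 remainder 3. Last occurrence in the window: #24 on 23 June 2007.
Occurrences #6 through #24: 19 in total.

19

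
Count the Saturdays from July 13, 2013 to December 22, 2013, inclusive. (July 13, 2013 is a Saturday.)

July 13, 2013 is a Saturday; the first Saturday on or after it is July 13, 2013.
From July 13, 2013 to December 22, 2013: 18 + 31 + 30 + 31 + 30 + 22 = 162 days (rest of July, August, September, October, November, December).
162 ÷ 7 = 23 full weeks with remainder 1, so 23 more Saturdays after the first → 24.

24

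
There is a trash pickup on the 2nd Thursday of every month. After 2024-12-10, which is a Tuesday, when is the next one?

2024-12-12

December 2024 starts on a Sunday; its first Thursday is the 5th, so the 2nd Thursday is the 12th — 2024-12-12.
2024-12-12 is after 2024-12-10, so that is the next one.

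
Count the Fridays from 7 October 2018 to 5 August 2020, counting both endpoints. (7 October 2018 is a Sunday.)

95

7 October 2018 is a Sunday; the first Friday on or after it is 12 October 2018 (5 days later).
From 12 October 2018 to 5 August 2020: 80 + 365 + 218 = 663 days (rest of 2018, 2019, to 5 August 2020 in 2020).
663 ÷ 7 = 94 full weeks with remainder 5, so 94 more Fridays after the first → 95.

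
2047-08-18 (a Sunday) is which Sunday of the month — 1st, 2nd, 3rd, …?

Day 18 falls in week ⌈18/7⌉ of the month.
Days 1–7 hold the 1st Sunday, 8–14 the 2nd, 15–21 the 3rd, 22–28 the 4th, 29–31 the 5th.
18 is in the range for the 3rd.

3rd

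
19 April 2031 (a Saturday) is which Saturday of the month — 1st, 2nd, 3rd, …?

Day 19 falls in week ⌈19/7⌉ of the month.
Days 1–7 hold the 1st Saturday, 8–14 the 2nd, 15–21 the 3rd, 22–28 the 4th, 29–31 the 5th.
19 is in the range for the 3rd.

3rd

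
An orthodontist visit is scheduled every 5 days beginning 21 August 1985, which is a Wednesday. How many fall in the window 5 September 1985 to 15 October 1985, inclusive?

9

Occurrences land 5·i days after 21 August 1985 for i = 0, 1, 2, …
5 September 1985 is 15 days after the start; 15 ÷ 5 = 3 remainder 0. First occurrence in the window: #4 on 5 September 1985 (3×5 = 15 days in).
15 October 1985 is 55 days after the start; 55 ÷ 5 = 11 remainder 0. Last occurrence in the window: #12 on 15 October 1985.
Occurrences #4 through #12: 9 in total.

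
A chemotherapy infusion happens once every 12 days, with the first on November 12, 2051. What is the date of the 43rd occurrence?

The 43rd occurrence is 42 intervals after the first: 42 × 12 = 504 days after November 12, 2051.
November has 30 days — 18 days to the end of November leaves 486.
From end of November to end of 2051 is 31 days (455 left).
2052 has 366 days (89 left).
January has 31 days (58 left).
February has 28 days (30 left).
30 days into March → March 30, 2053.

March 30, 2053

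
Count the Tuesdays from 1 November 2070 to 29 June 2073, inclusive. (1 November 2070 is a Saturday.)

1 November 2070 is a Saturday; the first Tuesday on or after it is 4 November 2070 (3 days later).
From 4 November 2070 to 29 June 2073: 57 + 365 + 366 + 180 = 968 days (rest of 2070, 2071, 2072, to 29 June 2073 in 2073).
968 ÷ 7 = 138 full weeks with remainder 2, so 138 more Tuesdays after the first → 139.

139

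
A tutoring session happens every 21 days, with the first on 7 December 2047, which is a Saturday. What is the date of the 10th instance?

The 10th occurrence is 9 intervals after the first: 9 × 21 = 189 days after 7 December 2047.
December has 31 days — 24 days to the end of December leaves 165.
January has 31 days (134 left).
February has 29 days (105 left).
March has 31 days (74 left).
April has 30 days (44 left).
May has 31 days (13 left).
13 days into June → 13 June 2048.

13 June 2048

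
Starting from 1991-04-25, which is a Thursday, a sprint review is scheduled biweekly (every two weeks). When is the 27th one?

1992-04-23

The 27th occurrence is 26 intervals after the first: 26 × 14 = 364 days after 1991-04-25.
April has 30 days — 5 days to the end of April leaves 359.
May has 31 days (328 left).
June has 30 days (298 left).
July has 31 days (267 left).
August has 31 days (236 left).
September has 30 days (206 left).
October has 31 days (175 left).
November has 30 days (145 left).
December has 31 days (114 left).
January has 31 days (83 left).
February has 29 days (54 left).
March has 31 days (23 left).
23 days into April → 1992-04-23.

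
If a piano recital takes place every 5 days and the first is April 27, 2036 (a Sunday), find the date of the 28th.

The 28th occurrence is 27 intervals after the first: 27 × 5 = 135 days after April 27, 2036.
April has 30 days — 3 days to the end of April leaves 132.
May has 31 days (101 left).
June has 30 days (71 left).
July has 31 days (40 left).
August has 31 days (9 left).
9 days into September → September 9, 2036.

September 9, 2036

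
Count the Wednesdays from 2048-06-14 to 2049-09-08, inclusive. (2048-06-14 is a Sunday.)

65

2048-06-14 is a Sunday; the first Wednesday on or after it is 2048-06-17 (3 days later).
From 2048-06-17 to 2049-09-08: 197 + 251 = 448 days (rest of 2048, to 2049-09-08 in 2049).
448 ÷ 7 = 64 full weeks with remainder 0, so 64 more Wednesdays after the first → 65.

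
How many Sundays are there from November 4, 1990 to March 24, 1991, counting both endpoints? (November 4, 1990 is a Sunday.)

November 4, 1990 is a Sunday; the first Sunday on or after it is November 4, 1990.
From November 4, 1990 to March 24, 1991: 26 + 31 + 31 + 28 + 24 = 140 days (rest of November, December, January, February, March).
140 ÷ 7 = 20 full weeks with remainder 0, so 20 more Sundays after the first → 21.

21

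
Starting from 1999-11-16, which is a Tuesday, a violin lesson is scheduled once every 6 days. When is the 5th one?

1999-12-10

The 5th occurrence is 4 intervals after the first: 4 × 6 = 24 days after 1999-11-16.
November has 30 days — 14 days to the end of November leaves 10.
10 days into December → 1999-12-10.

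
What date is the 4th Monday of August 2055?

The first Monday of August 2055 is August 2.
The 4th Monday is 3 weeks later: 2 + 21 = 23.

23 August 2055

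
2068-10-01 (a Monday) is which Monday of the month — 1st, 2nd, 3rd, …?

Day 1 falls in week ⌈1/7⌉ of the month.
Days 1–7 hold the 1st Monday, 8–14 the 2nd, 15–21 the 3rd, 22–28 the 4th, 29–31 the 5th.
1 is in the range for the 1st.

1st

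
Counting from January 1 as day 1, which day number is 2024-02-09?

40

Days in months before February: 31 = 31.
Plus 9 days into February → day 40.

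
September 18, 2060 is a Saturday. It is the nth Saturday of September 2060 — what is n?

Day 18 falls in week ⌈18/7⌉ of the month.
Days 1–7 hold the 1st Saturday, 8–14 the 2nd, 15–21 the 3rd, 22–28 the 4th, 29–31 the 5th.
18 is in the range for the 3rd.

3rd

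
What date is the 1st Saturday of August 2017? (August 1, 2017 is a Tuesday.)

August 5, 2017

August 2017 begins on a Tuesday, so the first Saturday is August 5 (4 days later).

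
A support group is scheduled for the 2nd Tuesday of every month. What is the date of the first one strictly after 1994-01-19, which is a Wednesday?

1994-02-08

January 1994 starts on a Saturday; its first Tuesday is the 4th, so the 2nd Tuesday is the 11th — 1994-01-11.
That is not after 1994-01-19, so look at February 1994.
February 1994 starts on a Tuesday; its first Tuesday is the 1st, so the 2nd Tuesday is the 8th — 1994-02-08.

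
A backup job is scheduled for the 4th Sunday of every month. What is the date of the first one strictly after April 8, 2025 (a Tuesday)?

April 27, 2025

April 2025 starts on a Tuesday; its first Sunday is the 6th, so the 4th Sunday is the 27th — April 27, 2025.
April 27, 2025 is after April 8, 2025, so that is the next one.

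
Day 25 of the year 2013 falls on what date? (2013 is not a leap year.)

Jan 25, 2013

25 into Jan → Jan 25.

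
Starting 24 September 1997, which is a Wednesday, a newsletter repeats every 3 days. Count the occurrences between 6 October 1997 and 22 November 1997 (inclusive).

Occurrences land 3·i days after 24 September 1997 for i = 0, 1, 2, …
6 October 1997 is 12 days after the start; 12 ÷ 3 = 4 remainder 0. First occurrence in the window: #5 on 6 October 1997 (4×3 = 12 days in).
22 November 1997 is 59 days after the start; 59 ÷ 3 = 19 remainder 2. Last occurrence in the window: #20 on 20 November 1997.
Occurrences #5 through #20: 16 in total.

16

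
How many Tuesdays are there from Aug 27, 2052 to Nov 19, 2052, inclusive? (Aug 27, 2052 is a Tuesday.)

13

Aug 27, 2052 is a Tuesday; the first Tuesday on or after it is Aug 27, 2052.
From Aug 27, 2052 to Nov 19, 2052: 4 + 30 + 31 + 19 = 84 days (rest of Aug, Sep, Oct, Nov).
84 ÷ 7 = 12 full weeks with remainder 0, so 12 more Tuesdays after the first → 13.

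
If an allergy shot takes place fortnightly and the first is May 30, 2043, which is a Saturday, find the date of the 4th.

Jul 11, 2043

The 4th occurrence is 3 intervals after the first: 3 × 14 = 42 days after May 30, 2043.
May has 31 days — 1 day to the end of May leaves 41.
Jun has 30 days (11 left).
11 days into Jul → Jul 11, 2043.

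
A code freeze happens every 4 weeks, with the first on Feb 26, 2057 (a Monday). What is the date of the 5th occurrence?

The 5th occurrence is 4 intervals after the first: 4 × 28 = 112 days after Feb 26, 2057.
Feb has 28 days — 2 days to the end of Feb leaves 110.
Mar has 31 days (79 left).
Apr has 30 days (49 left).
May has 31 days (18 left).
18 days into Jun → Jun 18, 2057.

Jun 18, 2057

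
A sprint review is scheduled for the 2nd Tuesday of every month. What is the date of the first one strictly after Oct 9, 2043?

Oct 2043 starts on a Thursday; its first Tuesday is the 6th, so the 2nd Tuesday is the 13th — Oct 13, 2043.
Oct 13, 2043 is after Oct 9, 2043, so that is the next one.

Oct 13, 2043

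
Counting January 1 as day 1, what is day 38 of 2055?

January has 31 days (38 − 31 = 7 remain).
7 into February → February 7.

7 February 2055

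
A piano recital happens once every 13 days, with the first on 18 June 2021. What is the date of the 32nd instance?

The 32nd occurrence is 31 intervals after the first: 31 × 13 = 403 days after 18 June 2021.
June has 30 days — 12 days to the end of June leaves 391.
July has 31 days (360 left).
August has 31 days (329 left).
September has 30 days (299 left).
October has 31 days (268 left).
November has 30 days (238 left).
December has 31 days (207 left).
January has 31 days (176 left).
February has 28 days (148 left).
March has 31 days (117 left).
April has 30 days (87 left).
May has 31 days (56 left).
June has 30 days (26 left).
26 days into July → 26 July 2022.

26 July 2022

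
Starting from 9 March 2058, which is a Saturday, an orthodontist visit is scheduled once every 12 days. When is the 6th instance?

8 May 2058

The 6th occurrence is 5 intervals after the first: 5 × 12 = 60 days after 9 March 2058.
March has 31 days — 22 days to the end of March leaves 38.
April has 30 days (8 left).
8 days into May → 8 May 2058.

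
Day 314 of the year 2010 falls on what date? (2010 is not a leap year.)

January has 31 days (314 − 31 = 283 remain).
February has 28 days (283 − 28 = 255 remain).
March has 31 days (255 − 31 = 224 remain).
April has 30 days (224 − 30 = 194 remain).
May has 31 days (194 − 31 = 163 remain).
June has 30 days (163 − 30 = 133 remain).
July has 31 days (133 − 31 = 102 remain).
August has 31 days (102 − 31 = 71 remain).
September has 30 days (71 − 30 = 41 remain).
October has 31 days (41 − 31 = 10 remain).
10 into November → November 10.

10 November 2010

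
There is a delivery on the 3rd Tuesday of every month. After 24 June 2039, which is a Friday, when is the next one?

June 2039 starts on a Wednesday; its first Tuesday is the 7th, so the 3rd Tuesday is the 21st — 21 June 2039.
That is not after 24 June 2039, so look at July 2039.
July 2039 starts on a Friday; its first Tuesday is the 5th, so the 3rd Tuesday is the 19th — 19 July 2039.

19 July 2039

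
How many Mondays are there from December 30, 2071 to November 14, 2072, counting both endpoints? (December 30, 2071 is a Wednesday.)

December 30, 2071 is a Wednesday; the first Monday on or after it is January 4, 2072 (5 days later).
From January 4, 2072 to November 14, 2072: 27 + 29 + 31 + 30 + 31 + 30 + 31 + 31 + 30 + 31 + 14 = 315 days (rest of January, February, March, April, May, June, July, August, September, October, November).
315 ÷ 7 = 45 full weeks with remainder 0, so 45 more Mondays after the first → 46.

46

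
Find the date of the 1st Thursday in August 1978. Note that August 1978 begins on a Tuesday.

1978-08-03

August 1978 begins on a Tuesday, so the first Thursday is August 3 (2 days later).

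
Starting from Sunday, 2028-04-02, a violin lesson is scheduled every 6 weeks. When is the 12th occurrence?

The 12th occurrence is 11 intervals after the first: 11 × 42 = 462 days after 2028-04-02.
April has 30 days — 28 days to the end of April leaves 434.
From end of April to end of 2028 is 245 days (189 left).
January has 31 days (158 left).
February has 28 days (130 left).
March has 31 days (99 left).
April has 30 days (69 left).
May has 31 days (38 left).
June has 30 days (8 left).
8 days into July → 2029-07-08.

2029-07-08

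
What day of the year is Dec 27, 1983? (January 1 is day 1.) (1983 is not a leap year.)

361

Days in months before Dec: 31 + 28 + 31 + 30 + 31 + 30 + 31 + 31 + 30 + 31 + 30 = 334.
Plus 27 days into Dec → day 361.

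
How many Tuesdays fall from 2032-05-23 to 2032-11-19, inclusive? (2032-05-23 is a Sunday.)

26

2032-05-23 is a Sunday; the first Tuesday on or after it is 2032-05-25 (2 days later).
From 2032-05-25 to 2032-11-19: 6 + 30 + 31 + 31 + 30 + 31 + 19 = 178 days (rest of May, June, July, August, September, October, November).
178 ÷ 7 = 25 full weeks with remainder 3, so 25 more Tuesdays after the first → 26.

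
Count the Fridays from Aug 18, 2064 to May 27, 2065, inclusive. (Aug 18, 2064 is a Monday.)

40

Aug 18, 2064 is a Monday; the first Friday on or after it is Aug 22, 2064 (4 days later).
From Aug 22, 2064 to May 27, 2065: 9 + 30 + 31 + 30 + 31 + 31 + 28 + 31 + 30 + 27 = 278 days (rest of Aug, Sep, Oct, Nov, Dec, Jan, Feb, Mar, Apr, May).
278 ÷ 7 = 39 full weeks with remainder 5, so 39 more Fridays after the first → 40.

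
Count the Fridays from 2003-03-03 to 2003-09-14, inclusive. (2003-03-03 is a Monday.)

2003-03-03 is a Monday; the first Friday on or after it is 2003-03-07 (4 days later).
From 2003-03-07 to 2003-09-14: 24 + 30 + 31 + 30 + 31 + 31 + 14 = 191 days (rest of March, April, May, June, July, August, September).
191 ÷ 7 = 27 full weeks with remainder 2, so 27 more Fridays after the first → 28.

28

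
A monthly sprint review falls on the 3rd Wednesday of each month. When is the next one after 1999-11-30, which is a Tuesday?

1999-12-15

November 1999 starts on a Monday; its first Wednesday is the 3rd, so the 3rd Wednesday is the 17th — 1999-11-17.
That is not after 1999-11-30, so look at December 1999.
December 1999 starts on a Wednesday; its first Wednesday is the 1st, so the 3rd Wednesday is the 15th — 1999-12-15.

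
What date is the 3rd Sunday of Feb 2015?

Feb 15, 2015

The first Sunday of Feb 2015 is Feb 1.
The 3rd Sunday is 2 weeks later: 1 + 14 = 15.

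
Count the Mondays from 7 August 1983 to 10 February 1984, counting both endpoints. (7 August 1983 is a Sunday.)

27

7 August 1983 is a Sunday; the first Monday on or after it is 8 August 1983 (1 day later).
From 8 August 1983 to 10 February 1984: 23 + 30 + 31 + 30 + 31 + 31 + 10 = 186 days (rest of August, September, October, November, December, January, February).
186 ÷ 7 = 26 full weeks with remainder 4, so 26 more Mondays after the first → 27.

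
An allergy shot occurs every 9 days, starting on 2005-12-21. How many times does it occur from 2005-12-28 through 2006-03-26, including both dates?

10

Occurrences land 9·i days after 2005-12-21 for i = 0, 1, 2, …
2005-12-28 is 7 days after the start; 7 ÷ 9 = 0 remainder 7; since the remainder is 7, round up to i = 1. First occurrence in the window: #2 on 2005-12-30 (1×9 = 9 days in).
2006-03-26 is 95 days after the start; 95 ÷ 9 = 10 remainder 5. Last occurrence in the window: #11 on 2006-03-21.
Occurrences #2 through #11: 10 in total.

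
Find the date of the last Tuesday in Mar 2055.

Mar 30, 2055

Mar 2055 begins on a Monday, so the first Tuesday is Mar 2 (1 day later).
Mar 2055 has 31 days. Adding weeks: 2, 9, 16, 23, 30 — the last one ≤ 31 is the 30th.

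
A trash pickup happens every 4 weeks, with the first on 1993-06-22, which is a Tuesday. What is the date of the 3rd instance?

The 3rd occurrence is 2 intervals after the first: 2 × 28 = 56 days after 1993-06-22.
June has 30 days — 8 days to the end of June leaves 48.
July has 31 days (17 left).
17 days into August → 1993-08-17.

1993-08-17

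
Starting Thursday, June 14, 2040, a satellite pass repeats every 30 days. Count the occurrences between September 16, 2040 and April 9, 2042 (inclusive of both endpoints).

Occurrences land 30·i days after June 14, 2040 for i = 0, 1, 2, …
September 16, 2040 is 94 days after the start; 94 ÷ 30 = 3 remainder 4; since the remainder is 4, round up to i = 4. First occurrence in the window: #5 on October 12, 2040 (4×30 = 120 days in).
April 9, 2042 is 664 days after the start; 664 ÷ 30 = 22 remainder 4. Last occurrence in the window: #23 on April 5, 2042.
Occurrences #5 through #23: 19 in total.

19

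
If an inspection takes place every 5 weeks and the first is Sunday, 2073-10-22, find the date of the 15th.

2075-02-24

The 15th occurrence is 14 intervals after the first: 14 × 35 = 490 days after 2073-10-22.
October has 31 days — 9 days to the end of October leaves 481.
From end of October to end of 2073 is 61 days (420 left).
2074 has 365 days (55 left).
January has 31 days (24 left).
24 days into February → 2075-02-24.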